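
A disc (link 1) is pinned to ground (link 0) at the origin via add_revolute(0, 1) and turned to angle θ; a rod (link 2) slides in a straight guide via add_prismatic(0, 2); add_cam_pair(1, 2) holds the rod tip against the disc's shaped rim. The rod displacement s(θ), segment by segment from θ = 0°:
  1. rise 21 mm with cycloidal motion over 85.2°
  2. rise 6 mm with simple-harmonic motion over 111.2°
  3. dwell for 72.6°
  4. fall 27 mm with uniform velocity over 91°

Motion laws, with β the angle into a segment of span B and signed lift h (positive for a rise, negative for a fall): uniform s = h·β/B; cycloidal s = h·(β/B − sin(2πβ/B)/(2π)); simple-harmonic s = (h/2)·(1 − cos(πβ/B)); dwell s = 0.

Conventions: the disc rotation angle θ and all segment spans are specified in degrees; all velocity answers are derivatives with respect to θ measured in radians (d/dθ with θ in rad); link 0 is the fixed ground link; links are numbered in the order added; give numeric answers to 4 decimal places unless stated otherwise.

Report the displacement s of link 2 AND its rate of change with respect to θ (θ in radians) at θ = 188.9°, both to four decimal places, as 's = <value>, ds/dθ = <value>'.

segment 1 (0° to 85.2°, cycloidal, h = 21) is passed completely: s = 0.0000 + (21) = 21.0000
θ = 188.9° falls in segment 2 (85.2° to 196.4°, simple-harmonic, h = 6): β = 188.9 − 85.2 = 103.7°, B = 111.2°; Δs = 6/2·(1 − cos(π·0.9326)) = 5.9329; s = 21.0000 + 5.9329 = 26.9329
velocity in seg [85.2°–196.4°] (simple-harmonic), θ in radians: β = 103.7° = 1.8099 rad, B = 111.2° = 1.9408 rad; ds/dθ = (πh/(2B)) sin(πβ/B) = (π·6/(2·1.9408)) sin(π·0.9326) = 1.021270 mm/rad

s = 26.9329, ds/dθ = 1.0213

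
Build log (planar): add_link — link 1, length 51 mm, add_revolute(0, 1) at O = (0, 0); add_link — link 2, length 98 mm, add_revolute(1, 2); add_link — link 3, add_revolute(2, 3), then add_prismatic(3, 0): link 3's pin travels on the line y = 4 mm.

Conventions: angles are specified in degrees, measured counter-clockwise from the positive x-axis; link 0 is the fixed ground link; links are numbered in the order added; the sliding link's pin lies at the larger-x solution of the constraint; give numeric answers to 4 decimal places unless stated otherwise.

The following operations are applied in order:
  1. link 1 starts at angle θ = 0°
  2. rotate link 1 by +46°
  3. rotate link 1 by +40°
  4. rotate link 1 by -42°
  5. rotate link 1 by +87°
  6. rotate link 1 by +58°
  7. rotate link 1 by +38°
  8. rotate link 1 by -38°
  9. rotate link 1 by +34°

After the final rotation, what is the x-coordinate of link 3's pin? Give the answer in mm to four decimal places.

geometry: r = 51 mm, L = 98 mm, e = 4 mm; θ starts at 0°
rotate link 1 by +46°: θ ← 0° +46° = 46°
rotate link 1 by +40°: θ ← 46° +40° = 86°
rotate link 1 by -42°: θ ← 86° -42° = 44°
rotate link 1 by +87°: θ ← 44° +87° = 131°
rotate link 1 by +58°: θ ← 131° +58° = 189°
rotate link 1 by +38°: θ ← 189° +38° = 227°
rotate link 1 by -38°: θ ← 227° -38° = 189°
rotate link 1 by +34°: θ ← 189° +34° = 223°
crank pin P = (r cos θ, r sin θ) = (-37.299039, -34.781916)
h = r sin θ − e = -34.781916 − 4 = -38.781916
x = r cos θ + √(L² − h²) = -37.299039 + 89.999794 = 52.700755

52.7008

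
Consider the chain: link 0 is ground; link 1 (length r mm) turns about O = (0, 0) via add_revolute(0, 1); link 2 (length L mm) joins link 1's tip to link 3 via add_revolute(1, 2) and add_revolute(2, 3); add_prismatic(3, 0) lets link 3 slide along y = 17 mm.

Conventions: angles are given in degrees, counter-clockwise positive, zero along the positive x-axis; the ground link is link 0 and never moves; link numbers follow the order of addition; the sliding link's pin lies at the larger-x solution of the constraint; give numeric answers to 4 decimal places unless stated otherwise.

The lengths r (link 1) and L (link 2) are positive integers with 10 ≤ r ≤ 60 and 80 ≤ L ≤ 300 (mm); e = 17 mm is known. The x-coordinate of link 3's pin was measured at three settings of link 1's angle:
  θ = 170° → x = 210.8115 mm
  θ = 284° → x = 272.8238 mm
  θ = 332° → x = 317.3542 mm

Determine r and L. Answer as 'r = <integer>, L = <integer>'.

constraint per measurement: (x − r cos θ)² + (r sin θ − e)² = L²
subtracting the θ₁ and θ₂ equations cancels the r² and L² terms:
r = (x₁² − x₂²) / (2[(x₁cos θ₁ + e sin θ₁) − (x₂cos θ₂ + e sin θ₂)]) = 59.0000 → r = 59
L² = (x₁ − r cos θ₁)² + (r sin θ₁ − e)² = 72360.9886 → L = 269.0000 → L = 269
check at θ₃=332°: x = 317.3542 (printed 317.3542) ✓

r = 59, L = 269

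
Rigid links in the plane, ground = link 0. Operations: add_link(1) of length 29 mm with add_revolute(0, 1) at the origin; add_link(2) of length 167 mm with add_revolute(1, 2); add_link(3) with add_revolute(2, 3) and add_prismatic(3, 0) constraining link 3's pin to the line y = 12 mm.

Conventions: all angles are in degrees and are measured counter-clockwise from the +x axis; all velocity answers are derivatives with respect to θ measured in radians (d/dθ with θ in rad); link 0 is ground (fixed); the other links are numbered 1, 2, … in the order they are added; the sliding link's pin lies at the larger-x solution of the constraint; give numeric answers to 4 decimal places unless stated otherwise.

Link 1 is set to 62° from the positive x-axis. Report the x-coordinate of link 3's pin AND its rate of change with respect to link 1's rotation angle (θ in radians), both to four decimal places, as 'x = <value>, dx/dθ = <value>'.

geometry: r = 29 mm, L = 167 mm, e = 12 mm
crank pin P = (r cos θ, r sin θ) = (13.614675, 25.605480)
h = r sin θ − e = 25.605480 − 12 = 13.605480
x = r cos θ + √(L² − h²) = 13.614675 + 166.444858 = 180.059534
dx/dθ = −r sin θ − h·r cos θ/√(L² − h²) (θ in radians; h = 13.605480) = -26.718366

x = 180.0595, dx/dθ = -26.7184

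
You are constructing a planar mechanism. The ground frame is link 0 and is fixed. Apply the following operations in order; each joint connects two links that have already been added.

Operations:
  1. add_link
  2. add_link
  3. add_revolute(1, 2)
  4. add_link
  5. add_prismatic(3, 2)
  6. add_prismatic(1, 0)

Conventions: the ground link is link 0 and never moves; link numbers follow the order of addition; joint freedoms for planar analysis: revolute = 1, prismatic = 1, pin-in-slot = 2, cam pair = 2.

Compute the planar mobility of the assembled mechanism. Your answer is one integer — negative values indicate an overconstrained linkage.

(L,J1,J2)=(1,0,0); link0 fixed
link1: (2,0,0)
link2: (3,0,0)
R 1-2 [J1]: (3,1,0)
link3: (4,1,0)
P 3-2 [J1]: (4,2,0)
P 1-0 [J1]: (4,3,0)
Grübler: 3·3 − 2·3 − 0 = 3

M = 3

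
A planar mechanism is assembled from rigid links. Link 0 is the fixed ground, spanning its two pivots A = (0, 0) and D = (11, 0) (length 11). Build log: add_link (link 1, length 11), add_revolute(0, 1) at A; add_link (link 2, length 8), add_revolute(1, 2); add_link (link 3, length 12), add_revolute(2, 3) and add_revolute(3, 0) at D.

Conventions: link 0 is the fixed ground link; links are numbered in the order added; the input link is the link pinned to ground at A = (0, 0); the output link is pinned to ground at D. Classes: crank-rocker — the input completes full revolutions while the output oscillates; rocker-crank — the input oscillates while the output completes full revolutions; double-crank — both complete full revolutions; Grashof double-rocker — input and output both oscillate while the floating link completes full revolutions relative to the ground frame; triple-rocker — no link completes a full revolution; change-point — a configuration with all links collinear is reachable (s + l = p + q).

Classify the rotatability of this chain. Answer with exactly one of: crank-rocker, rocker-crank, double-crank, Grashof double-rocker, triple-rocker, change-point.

lengths: ground=11, input=11, coupler=8, output=12
sorted: s=8 (shortest), l=12 (longest), p+q=22
s + l = 20 vs p + q = 22
s + l < p + q (Grashof) with shortest = coupler link → Grashof double-rocker

Grashof double-rocker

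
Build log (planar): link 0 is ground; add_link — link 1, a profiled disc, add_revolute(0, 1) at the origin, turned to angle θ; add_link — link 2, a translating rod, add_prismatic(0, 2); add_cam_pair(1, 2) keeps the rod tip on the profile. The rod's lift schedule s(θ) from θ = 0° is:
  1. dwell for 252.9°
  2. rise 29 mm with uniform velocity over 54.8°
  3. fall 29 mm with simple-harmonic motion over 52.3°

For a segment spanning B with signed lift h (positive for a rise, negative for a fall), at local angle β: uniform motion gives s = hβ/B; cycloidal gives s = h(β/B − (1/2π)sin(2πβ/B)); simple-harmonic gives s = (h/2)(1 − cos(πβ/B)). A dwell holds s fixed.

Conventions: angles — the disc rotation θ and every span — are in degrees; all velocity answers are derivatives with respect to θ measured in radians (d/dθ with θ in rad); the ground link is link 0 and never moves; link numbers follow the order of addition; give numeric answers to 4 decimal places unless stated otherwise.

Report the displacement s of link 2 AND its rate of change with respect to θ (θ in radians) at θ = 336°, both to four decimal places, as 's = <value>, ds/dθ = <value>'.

seg 1 [0°–252.9°] dwell: s stays 0.0000
seg 2 [252.9°–307.7°] uniform, h=29: full span → s += 29 → s = 29.0000
seg 3 [307.7°–360°] simple-harmonic, h=-29: θ=336° here. β=28.3, B=52.3. -29/2·(1 − cos(π·0.5411)) = -16.3674 → s = 12.6326
velocity in seg [307.7°–360°] (simple-harmonic), θ in radians: β = 28.3° = 0.4939 rad, B = 52.3° = 0.9128 rad; ds/dθ = (πh/(2B)) sin(πβ/B) = (π·(-29)/(2·0.9128)) sin(π·0.5411) = -49.488795 mm/rad

s = 12.6326, ds/dθ = -49.4888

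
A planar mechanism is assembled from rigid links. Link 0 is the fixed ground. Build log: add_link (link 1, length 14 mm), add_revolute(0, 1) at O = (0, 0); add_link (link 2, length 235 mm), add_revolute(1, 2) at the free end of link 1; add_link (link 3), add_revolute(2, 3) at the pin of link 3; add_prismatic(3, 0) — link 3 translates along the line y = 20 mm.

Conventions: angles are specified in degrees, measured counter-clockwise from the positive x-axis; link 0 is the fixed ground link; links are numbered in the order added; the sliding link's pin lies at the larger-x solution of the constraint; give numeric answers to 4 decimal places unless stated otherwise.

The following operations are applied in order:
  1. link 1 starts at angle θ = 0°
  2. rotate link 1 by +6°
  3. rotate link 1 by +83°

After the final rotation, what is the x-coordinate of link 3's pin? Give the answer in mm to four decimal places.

geometry: r = 14 mm, L = 235 mm, e = 20 mm; θ starts at 0°
rotate link 1 by +6°: θ ← 0° +6° = 6°
rotate link 1 by +83°: θ ← 6° +83° = 89°
crank pin P = (r cos θ, r sin θ) = (0.244334, 13.997868)
h = r sin θ − e = 13.997868 − 20 = -6.002132
x = r cos θ + √(L² − h²) = 0.244334 + 234.923337 = 235.167671

235.1677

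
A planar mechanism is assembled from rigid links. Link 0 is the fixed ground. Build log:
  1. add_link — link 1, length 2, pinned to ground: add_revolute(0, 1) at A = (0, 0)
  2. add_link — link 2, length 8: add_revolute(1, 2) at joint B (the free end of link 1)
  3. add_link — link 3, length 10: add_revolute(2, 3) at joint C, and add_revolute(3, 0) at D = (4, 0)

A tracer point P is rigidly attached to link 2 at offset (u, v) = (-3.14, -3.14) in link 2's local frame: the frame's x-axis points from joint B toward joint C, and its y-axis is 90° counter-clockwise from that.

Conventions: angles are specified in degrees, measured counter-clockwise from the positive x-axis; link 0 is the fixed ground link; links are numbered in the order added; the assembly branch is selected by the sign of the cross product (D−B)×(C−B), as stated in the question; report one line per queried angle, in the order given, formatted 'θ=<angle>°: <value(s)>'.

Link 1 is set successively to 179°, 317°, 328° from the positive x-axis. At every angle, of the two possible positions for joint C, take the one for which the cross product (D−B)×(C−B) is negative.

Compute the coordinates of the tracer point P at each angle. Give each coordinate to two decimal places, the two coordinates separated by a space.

A=(0,0), D=(4.00,0)
θ=179°: B = A + 2.00·(cos179°, sin179°) = (-1.9997, 0.0349)
θ=179°: |BD| = 5.9998
θ=179°: circle(B,8.00) ∩ circle(D,10.00): a=-0.0002, h=8.0000
θ=179°:   candidates: C₊=(-1.9534,8.0348) cross=47.998; C₋=(-2.0464,-7.9650) cross=-47.998
θ=179°:   branch - wants cross < 0 → take C=(-2.0464,-7.9650) (cross=-47.998)
θ=179°: ex = (C−B)/|BC| = (-0.0058,-1.0000); ey = (1.0000,-0.0058)
θ=179°: P = B + -3.14·ex + -3.14·ey = (-5.1213,3.1932)
θ=317°: B = A + 2.00·(cos317°, sin317°) = (1.4627, -1.3640)
θ=317°: |BD| = 2.8807
θ=317°: circle(B,8.00) ∩ circle(D,10.00): a=-4.8082, h=6.3939
θ=317°:   candidates: C₊=(-5.7998,1.9910) cross=18.419; C₋=(0.2552,-9.2723) cross=-18.419
θ=317°:   branch - wants cross < 0 → take C=(0.2552,-9.2723) (cross=-18.419)
θ=317°: ex = (C−B)/|BC| = (-0.1509,-0.9885); ey = (0.9885,-0.1509)
θ=317°: P = B + -3.14·ex + -3.14·ey = (-1.1674,2.2140)
θ=328°: B = A + 2.00·(cos328°, sin328°) = (1.6961, -1.0598)
θ=328°: |BD| = 2.5360
θ=328°: circle(B,8.00) ∩ circle(D,10.00): a=-5.8298, h=5.4784
θ=328°:   candidates: C₊=(-5.8898,1.4808) cross=13.893; C₋=(-1.3107,-8.4733) cross=-13.893
θ=328°:   branch - wants cross < 0 → take C=(-1.3107,-8.4733) (cross=-13.893)
θ=328°: ex = (C−B)/|BC| = (-0.3758,-0.9267); ey = (0.9267,-0.3758)
θ=328°: P = B + -3.14·ex + -3.14·ey = (-0.0335,3.0301)

θ=179°: -5.12 3.19
θ=317°: -1.17 2.21
θ=328°: -0.03 3.03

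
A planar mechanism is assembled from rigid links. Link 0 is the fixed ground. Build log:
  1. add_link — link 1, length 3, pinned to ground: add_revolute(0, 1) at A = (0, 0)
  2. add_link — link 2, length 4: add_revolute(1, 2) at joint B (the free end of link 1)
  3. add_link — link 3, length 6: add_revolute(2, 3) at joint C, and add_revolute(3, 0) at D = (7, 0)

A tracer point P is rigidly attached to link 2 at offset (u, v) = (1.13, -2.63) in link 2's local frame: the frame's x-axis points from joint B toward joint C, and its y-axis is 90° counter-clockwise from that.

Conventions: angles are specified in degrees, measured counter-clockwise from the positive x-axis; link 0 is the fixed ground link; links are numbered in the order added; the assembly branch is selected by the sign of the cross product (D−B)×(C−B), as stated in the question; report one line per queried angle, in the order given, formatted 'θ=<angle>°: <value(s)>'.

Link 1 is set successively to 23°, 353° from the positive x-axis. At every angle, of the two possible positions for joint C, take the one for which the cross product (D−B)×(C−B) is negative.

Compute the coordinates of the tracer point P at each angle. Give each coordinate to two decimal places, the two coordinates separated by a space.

A=(0,0), D=(7.00,0)
θ=23°: B = A + 3.00·(cos23°, sin23°) = (2.7615, 1.1722)
θ=23°: |BD| = 4.3976
θ=23°: circle(B,4.00) ∩ circle(D,6.00): a=-0.0752, h=3.9993
θ=23°:   candidates: C₊=(3.7551,5.0468) cross=17.587; C₋=(1.6230,-2.6624) cross=-17.587
θ=23°:   branch - wants cross < 0 → take C=(1.6230,-2.6624) (cross=-17.587)
θ=23°: ex = (C−B)/|BC| = (-0.2846,-0.9586); ey = (0.9586,-0.2846)
θ=23°: P = B + 1.13·ex + -2.63·ey = (-0.0813,0.8375)
θ=353°: B = A + 3.00·(cos353°, sin353°) = (2.9776, -0.3656)
θ=353°: |BD| = 4.0389
θ=353°: circle(B,4.00) ∩ circle(D,6.00): a=-0.4564, h=3.9739
θ=353°:   candidates: C₊=(2.1634,3.5506) cross=16.050; C₋=(2.8828,-4.3645) cross=-16.050
θ=353°:   branch - wants cross < 0 → take C=(2.8828,-4.3645) (cross=-16.050)
θ=353°: ex = (C−B)/|BC| = (-0.0237,-0.9997); ey = (0.9997,-0.0237)
θ=353°: P = B + 1.13·ex + -2.63·ey = (0.3216,-1.4329)

θ=23°: -0.08 0.84
θ=353°: 0.32 -1.43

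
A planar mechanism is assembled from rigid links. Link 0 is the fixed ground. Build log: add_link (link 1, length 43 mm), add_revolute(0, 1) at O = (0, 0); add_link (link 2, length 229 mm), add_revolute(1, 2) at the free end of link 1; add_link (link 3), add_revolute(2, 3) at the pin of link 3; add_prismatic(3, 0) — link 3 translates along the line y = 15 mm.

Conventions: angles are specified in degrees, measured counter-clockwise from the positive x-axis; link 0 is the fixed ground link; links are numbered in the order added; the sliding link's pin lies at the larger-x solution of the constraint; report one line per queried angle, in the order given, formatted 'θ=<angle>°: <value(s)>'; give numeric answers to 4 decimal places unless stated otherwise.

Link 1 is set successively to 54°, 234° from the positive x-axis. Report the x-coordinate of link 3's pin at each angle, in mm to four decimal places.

geometry: r = 43 mm, L = 229 mm, e = 15 mm
θ=54°: crank pin P = (r cos θ, r sin θ) = (25.274766, 34.787731)
θ=54°: h = r sin θ − e = 34.787731 − 15 = 19.787731
θ=54°: x = r cos θ + √(L² − h²) = 25.274766 + 228.143476 = 253.418242
θ=234°: crank pin P = (r cos θ, r sin θ) = (-25.274766, -34.787731)
θ=234°: h = r sin θ − e = -34.787731 − 15 = -49.787731
θ=234°: x = r cos θ + √(L² − h²) = -25.274766 + 223.522218 = 198.247452

θ=54°: 253.4182
θ=234°: 198.2475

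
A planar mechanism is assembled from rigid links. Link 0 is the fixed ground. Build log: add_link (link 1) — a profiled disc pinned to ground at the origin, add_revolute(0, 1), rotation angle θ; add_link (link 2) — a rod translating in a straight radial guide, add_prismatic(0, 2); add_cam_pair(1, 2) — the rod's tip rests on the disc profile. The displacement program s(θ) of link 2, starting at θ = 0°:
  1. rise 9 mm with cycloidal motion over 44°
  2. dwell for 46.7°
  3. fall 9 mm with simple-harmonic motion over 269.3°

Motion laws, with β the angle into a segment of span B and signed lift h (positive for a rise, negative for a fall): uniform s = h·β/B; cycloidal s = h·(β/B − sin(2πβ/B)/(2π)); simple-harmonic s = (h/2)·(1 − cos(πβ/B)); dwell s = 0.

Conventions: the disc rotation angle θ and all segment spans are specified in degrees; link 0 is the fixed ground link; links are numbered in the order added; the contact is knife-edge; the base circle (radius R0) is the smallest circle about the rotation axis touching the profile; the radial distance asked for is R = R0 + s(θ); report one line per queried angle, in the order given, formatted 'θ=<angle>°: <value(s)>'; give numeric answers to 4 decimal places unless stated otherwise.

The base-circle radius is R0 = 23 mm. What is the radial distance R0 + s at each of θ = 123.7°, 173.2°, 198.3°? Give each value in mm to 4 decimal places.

seg 1 [0°–44°] cycloidal, h=9: full span → s += 9 → s = 9.0000
seg 2 [44°–90.7°] dwell: s stays 9.0000
seg 3 [90.7°–360°] simple-harmonic, h=-9: θ=123.7° here. β=33, B=269.3. -9/2·(1 − cos(π·0.1225)) = -0.3294 → s = 8.6706
seg 3 [90.7°–360°] simple-harmonic, h=-9: θ=173.2° here. β=82.5, B=269.3. -9/2·(1 − cos(π·0.3063)) = -1.9281 → s = 7.0719
seg 3 [90.7°–360°] simple-harmonic, h=-9: θ=198.3° here. β=107.6, B=269.3. -9/2·(1 − cos(π·0.3996)) = -3.1034 → s = 5.8966
θ=123.7°: R = R0 + s = 23 + 8.6706 = 31.6706
θ=173.2°: R = R0 + s = 23 + 7.0719 = 30.0719
θ=198.3°: R = R0 + s = 23 + 5.8966 = 28.8966

θ=123.7°: 31.6706
θ=173.2°: 30.0719
θ=198.3°: 28.8966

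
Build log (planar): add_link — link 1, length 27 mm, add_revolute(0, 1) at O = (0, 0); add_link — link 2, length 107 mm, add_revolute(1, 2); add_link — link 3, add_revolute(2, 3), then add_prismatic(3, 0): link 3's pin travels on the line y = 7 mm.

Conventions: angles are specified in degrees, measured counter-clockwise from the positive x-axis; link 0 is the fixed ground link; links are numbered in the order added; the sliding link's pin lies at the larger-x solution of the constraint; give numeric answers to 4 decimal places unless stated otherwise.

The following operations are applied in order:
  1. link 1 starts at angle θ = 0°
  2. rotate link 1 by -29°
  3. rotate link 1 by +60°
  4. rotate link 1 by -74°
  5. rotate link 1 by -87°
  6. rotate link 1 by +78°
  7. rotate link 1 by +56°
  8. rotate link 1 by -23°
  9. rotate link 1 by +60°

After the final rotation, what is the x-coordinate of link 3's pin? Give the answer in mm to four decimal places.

geometry: r = 27 mm, L = 107 mm, e = 7 mm; θ starts at 0°
rotate link 1 by -29°: θ ← 0° -29° = -29°
rotate link 1 by +60°: θ ← -29° +60° = 31°
rotate link 1 by -74°: θ ← 31° -74° = -43°
rotate link 1 by -87°: θ ← -43° -87° = -130°
rotate link 1 by +78°: θ ← -130° +78° = -52°
rotate link 1 by +56°: θ ← -52° +56° = 4°
rotate link 1 by -23°: θ ← 4° -23° = -19°
rotate link 1 by +60°: θ ← -19° +60° = 41°
crank pin P = (r cos θ, r sin θ) = (20.377159, 17.713594)
h = r sin θ − e = 17.713594 − 7 = 10.713594
x = r cos θ + √(L² − h²) = 20.377159 + 106.462289 = 126.839447

126.8394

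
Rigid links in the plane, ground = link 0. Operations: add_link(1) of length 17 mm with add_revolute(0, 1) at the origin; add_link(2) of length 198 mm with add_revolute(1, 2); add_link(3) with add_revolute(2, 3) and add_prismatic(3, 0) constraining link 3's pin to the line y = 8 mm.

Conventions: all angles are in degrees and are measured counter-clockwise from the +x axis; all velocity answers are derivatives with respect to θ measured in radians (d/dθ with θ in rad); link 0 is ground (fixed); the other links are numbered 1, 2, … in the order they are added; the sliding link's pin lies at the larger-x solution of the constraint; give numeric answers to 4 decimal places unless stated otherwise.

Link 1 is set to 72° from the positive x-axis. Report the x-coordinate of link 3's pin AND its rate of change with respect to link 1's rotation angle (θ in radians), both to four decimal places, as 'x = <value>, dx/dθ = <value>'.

geometry: r = 17 mm, L = 198 mm, e = 8 mm
crank pin P = (r cos θ, r sin θ) = (5.253289, 16.167961)
h = r sin θ − e = 16.167961 − 8 = 8.167961
x = r cos θ + √(L² − h²) = 5.253289 + 197.831455 = 203.084743
dx/dθ = −r sin θ − h·r cos θ/√(L² − h²) (θ in radians; h = 8.167961) = -16.384856

x = 203.0847, dx/dθ = -16.3849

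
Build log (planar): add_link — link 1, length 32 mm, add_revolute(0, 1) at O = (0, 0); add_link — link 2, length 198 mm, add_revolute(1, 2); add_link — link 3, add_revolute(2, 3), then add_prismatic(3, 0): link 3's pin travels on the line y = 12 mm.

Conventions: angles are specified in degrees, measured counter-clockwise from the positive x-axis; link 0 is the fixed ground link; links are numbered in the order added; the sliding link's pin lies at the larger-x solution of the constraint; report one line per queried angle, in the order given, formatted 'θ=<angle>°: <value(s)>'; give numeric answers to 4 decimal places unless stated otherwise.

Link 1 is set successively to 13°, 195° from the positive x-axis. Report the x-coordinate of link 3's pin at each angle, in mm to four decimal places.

geometry: r = 32 mm, L = 198 mm, e = 12 mm
θ=13°: crank pin P = (r cos θ, r sin θ) = (31.179842, 7.198434)
θ=13°: h = r sin θ − e = 7.198434 − 12 = -4.801566
θ=13°: x = r cos θ + √(L² − h²) = 31.179842 + 197.941772 = 229.121614
θ=195°: crank pin P = (r cos θ, r sin θ) = (-30.909626, -8.282209)
θ=195°: h = r sin θ − e = -8.282209 − 12 = -20.282209
θ=195°: x = r cos θ + √(L² − h²) = -30.909626 + 196.958452 = 166.048826

θ=13°: 229.1216
θ=195°: 166.0488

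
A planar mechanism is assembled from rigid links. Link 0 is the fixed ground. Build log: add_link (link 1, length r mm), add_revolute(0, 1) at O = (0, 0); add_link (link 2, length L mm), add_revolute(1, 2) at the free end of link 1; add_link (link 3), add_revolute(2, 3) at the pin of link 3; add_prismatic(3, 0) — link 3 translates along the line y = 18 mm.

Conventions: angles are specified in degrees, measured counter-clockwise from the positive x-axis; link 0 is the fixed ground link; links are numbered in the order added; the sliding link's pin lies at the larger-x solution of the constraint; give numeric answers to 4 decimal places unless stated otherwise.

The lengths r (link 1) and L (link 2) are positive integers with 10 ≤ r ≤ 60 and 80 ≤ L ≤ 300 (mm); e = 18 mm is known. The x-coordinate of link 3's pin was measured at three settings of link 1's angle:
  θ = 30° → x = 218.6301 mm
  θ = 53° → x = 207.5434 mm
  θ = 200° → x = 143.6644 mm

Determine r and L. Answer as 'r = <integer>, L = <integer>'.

constraint per measurement: (x − r cos θ)² + (r sin θ − e)² = L²
subtracting the θ₁ and θ₂ equations cancels the r² and L² terms:
r = (x₁² − x₂²) / (2[(x₁cos θ₁ + e sin θ₁) − (x₂cos θ₂ + e sin θ₂)]) = 39.9998 → r = 40
L² = (x₁ − r cos θ₁)² + (r sin θ₁ − e)² = 33855.9830 → L = 184.0000 → L = 184
check at θ₃=200°: x = 143.6644 (printed 143.6644) ✓

r = 40, L = 184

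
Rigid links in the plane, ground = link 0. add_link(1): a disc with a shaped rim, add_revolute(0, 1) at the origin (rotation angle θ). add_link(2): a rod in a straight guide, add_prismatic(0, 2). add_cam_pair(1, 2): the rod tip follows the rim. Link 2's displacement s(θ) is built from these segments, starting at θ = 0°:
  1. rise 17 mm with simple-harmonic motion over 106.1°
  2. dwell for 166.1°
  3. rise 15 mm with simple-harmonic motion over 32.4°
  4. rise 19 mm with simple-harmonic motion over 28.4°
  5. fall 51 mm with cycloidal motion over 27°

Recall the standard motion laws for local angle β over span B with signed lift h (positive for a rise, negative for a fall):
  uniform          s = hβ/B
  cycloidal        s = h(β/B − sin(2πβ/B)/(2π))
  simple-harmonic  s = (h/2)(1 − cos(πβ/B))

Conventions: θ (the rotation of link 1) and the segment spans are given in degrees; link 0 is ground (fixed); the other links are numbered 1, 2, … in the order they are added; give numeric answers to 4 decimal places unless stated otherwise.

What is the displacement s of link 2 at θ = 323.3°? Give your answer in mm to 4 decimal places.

segment 1 (0° to 106.1°, simple-harmonic, h = 17) is passed completely: s = 0.0000 + (17) = 17.0000
segment 2 (106.1° to 272.2°, dwell): s unchanged at 17.0000
segment 3 (272.2° to 304.6°, simple-harmonic, h = 15) is passed completely: s = 17.0000 + (15) = 32.0000
θ = 323.3° falls in segment 4 (304.6° to 333°, simple-harmonic, h = 19): β = 323.3 − 304.6 = 18.7°, B = 28.4°; Δs = 19/2·(1 − cos(π·0.6585)) = 14.0361; s = 32.0000 + 14.0361 = 46.0361

46.0361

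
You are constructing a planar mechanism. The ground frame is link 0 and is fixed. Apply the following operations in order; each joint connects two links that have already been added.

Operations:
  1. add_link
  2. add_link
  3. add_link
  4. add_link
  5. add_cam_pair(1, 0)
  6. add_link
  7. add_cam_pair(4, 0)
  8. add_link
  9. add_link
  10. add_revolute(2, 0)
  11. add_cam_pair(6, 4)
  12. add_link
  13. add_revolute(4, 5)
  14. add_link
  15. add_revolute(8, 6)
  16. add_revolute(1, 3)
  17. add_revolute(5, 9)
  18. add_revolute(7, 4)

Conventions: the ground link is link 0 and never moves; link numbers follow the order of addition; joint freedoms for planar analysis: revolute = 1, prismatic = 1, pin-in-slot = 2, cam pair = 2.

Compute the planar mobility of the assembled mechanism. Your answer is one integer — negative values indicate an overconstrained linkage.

ground; <1,0,0>
#1 <2,0,0>
#2 <3,0,0>
#3 <4,0,0>
#4 <5,0,0>
C:1↔0 J2 <5,0,1>
#5 <6,0,1>
C:4↔0 J2 <6,0,2>
#6 <7,0,2>
#7 <8,0,2>
R:2↔0 J1 <8,1,2>
C:6↔4 J2 <8,1,3>
#8 <9,1,3>
R:4↔5 J1 <9,2,3>
#9 <10,2,3>
R:8↔6 J1 <10,3,3>
R:1↔3 J1 <10,4,3>
R:5↔9 J1 <10,5,3>
R:7↔4 J1 <10,6,3>
3×9 − 2×6 − 1×3 = 12

M = 12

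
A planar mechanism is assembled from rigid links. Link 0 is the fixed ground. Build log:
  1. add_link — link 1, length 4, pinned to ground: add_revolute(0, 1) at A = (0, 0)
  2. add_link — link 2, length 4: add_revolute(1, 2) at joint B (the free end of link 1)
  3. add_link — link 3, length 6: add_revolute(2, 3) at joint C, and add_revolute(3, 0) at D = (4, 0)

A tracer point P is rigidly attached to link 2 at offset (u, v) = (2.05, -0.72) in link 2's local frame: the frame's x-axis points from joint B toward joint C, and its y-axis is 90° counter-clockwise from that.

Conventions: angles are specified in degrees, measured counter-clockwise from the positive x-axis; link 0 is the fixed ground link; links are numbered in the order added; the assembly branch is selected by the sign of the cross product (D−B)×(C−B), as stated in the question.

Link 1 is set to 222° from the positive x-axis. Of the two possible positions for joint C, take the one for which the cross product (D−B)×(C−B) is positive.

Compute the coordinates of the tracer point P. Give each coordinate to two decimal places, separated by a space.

A=(0,0), D=(4.00,0)
B = A + 4.00·(cos222°, sin222°) = (-2.9726, -2.6765)
|BD| = 7.4686
circle(B,4.00) ∩ circle(D,6.00): a=2.3954, h=3.2035
  candidates: C₊=(-1.8843,1.1726) cross=23.925; C₋=(0.4117,-4.8088) cross=-23.925
  branch + wants cross > 0 → take C=(-1.8843,1.1726) (cross=23.925)
ex = (C−B)/|BC| = (0.2721,0.9623); ey = (-0.9623,0.2721)
P = B + 2.05·ex + -0.72·ey = (-1.7220,-0.8997)

-1.72 -0.90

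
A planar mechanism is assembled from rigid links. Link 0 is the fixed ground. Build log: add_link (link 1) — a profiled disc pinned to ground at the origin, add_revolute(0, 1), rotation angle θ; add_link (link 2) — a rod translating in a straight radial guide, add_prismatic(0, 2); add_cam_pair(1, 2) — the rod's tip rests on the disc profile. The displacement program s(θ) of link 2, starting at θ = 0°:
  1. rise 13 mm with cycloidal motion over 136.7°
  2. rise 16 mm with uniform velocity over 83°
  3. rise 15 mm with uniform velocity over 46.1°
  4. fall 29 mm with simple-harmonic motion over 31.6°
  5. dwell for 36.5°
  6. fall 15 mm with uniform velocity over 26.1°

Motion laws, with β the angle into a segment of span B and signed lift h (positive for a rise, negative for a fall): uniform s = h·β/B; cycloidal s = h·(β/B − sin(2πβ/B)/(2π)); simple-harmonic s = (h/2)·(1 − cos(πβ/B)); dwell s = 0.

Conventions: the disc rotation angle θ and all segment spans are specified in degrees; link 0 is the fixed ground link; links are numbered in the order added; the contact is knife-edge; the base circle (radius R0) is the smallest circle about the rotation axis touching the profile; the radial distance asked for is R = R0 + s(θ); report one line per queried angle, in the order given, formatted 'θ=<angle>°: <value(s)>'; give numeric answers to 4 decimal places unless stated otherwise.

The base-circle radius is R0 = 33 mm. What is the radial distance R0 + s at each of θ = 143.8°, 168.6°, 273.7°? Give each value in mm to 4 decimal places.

seg 1 [0°–136.7°] cycloidal, h=13: full span → s += 13 → s = 13.0000
seg 2 [136.7°–219.7°] uniform, h=16: θ=143.8° here. β=7.1, B=83. 16·7.1/83 = 1.3687 → s = 14.3687
seg 2 [136.7°–219.7°] uniform, h=16: θ=168.6° here. β=31.9, B=83. 16·31.9/83 = 6.1494 → s = 19.1494
seg 2 [136.7°–219.7°] uniform, h=16: full span → s += 16 → s = 29.0000
seg 3 [219.7°–265.8°] uniform, h=15: full span → s += 15 → s = 44.0000
seg 4 [265.8°–297.4°] simple-harmonic, h=-29: θ=273.7° here. β=7.9, B=31.6. -29/2·(1 − cos(π·0.2500)) = -4.2470 → s = 39.7530
θ=143.8°: R = R0 + s = 33 + 14.3687 = 47.3687
θ=168.6°: R = R0 + s = 33 + 19.1494 = 52.1494
θ=273.7°: R = R0 + s = 33 + 39.7530 = 72.7530

θ=143.8°: 47.3687
θ=168.6°: 52.1494
θ=273.7°: 72.7530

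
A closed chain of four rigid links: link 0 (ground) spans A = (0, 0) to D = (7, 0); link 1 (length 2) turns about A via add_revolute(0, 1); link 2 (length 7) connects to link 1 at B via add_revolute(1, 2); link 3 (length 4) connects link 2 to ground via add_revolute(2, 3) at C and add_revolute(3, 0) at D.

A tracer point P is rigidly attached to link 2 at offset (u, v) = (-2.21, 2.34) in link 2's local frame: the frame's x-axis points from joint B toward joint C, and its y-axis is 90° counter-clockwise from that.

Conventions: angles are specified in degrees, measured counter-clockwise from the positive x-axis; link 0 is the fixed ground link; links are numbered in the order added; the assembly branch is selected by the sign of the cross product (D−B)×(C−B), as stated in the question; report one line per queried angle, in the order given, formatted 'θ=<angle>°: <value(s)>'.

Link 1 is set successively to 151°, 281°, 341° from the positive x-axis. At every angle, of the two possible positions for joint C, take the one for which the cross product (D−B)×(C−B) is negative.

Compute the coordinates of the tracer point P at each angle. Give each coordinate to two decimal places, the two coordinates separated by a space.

A=(0,0), D=(7.00,0)
θ=151°: B = A + 2.00·(cos151°, sin151°) = (-1.7492, 0.9696)
θ=151°: |BD| = 8.8028
θ=151°: circle(B,7.00) ∩ circle(D,4.00): a=6.2758, h=3.1007
θ=151°:   candidates: C₊=(4.8299,3.3602) cross=27.295; C₋=(4.1468,-2.8035) cross=-27.295
θ=151°:   branch - wants cross < 0 → take C=(4.1468,-2.8035) (cross=-27.295)
θ=151°: ex = (C−B)/|BC| = (0.8423,-0.5390); ey = (0.5390,0.8423)
θ=151°: P = B + -2.21·ex + 2.34·ey = (-2.3494,4.1318)
θ=281°: B = A + 2.00·(cos281°, sin281°) = (0.3816, -1.9633)
θ=281°: |BD| = 6.9034
θ=281°: circle(B,7.00) ∩ circle(D,4.00): a=5.8418, h=3.8566
θ=281°:   candidates: C₊=(4.8855,3.3954) cross=26.623; C₋=(7.0790,-3.9992) cross=-26.623
θ=281°:   branch - wants cross < 0 → take C=(7.0790,-3.9992) (cross=-26.623)
θ=281°: ex = (C−B)/|BC| = (0.9568,-0.2909); ey = (0.2909,0.9568)
θ=281°: P = B + -2.21·ex + 2.34·ey = (-1.0522,0.9184)
θ=341°: B = A + 2.00·(cos341°, sin341°) = (1.8910, -0.6511)
θ=341°: |BD| = 5.1503
θ=341°: circle(B,7.00) ∩ circle(D,4.00): a=5.7788, h=3.9503
θ=341°:   candidates: C₊=(7.1241,3.9981) cross=20.345; C₋=(8.1229,-3.8391) cross=-20.345
θ=341°:   branch - wants cross < 0 → take C=(8.1229,-3.8391) (cross=-20.345)
θ=341°: ex = (C−B)/|BC| = (0.8903,-0.4554); ey = (0.4554,0.8903)
θ=341°: P = B + -2.21·ex + 2.34·ey = (0.9892,2.4386)

θ=151°: -2.35 4.13
θ=281°: -1.05 0.92
θ=341°: 0.99 2.44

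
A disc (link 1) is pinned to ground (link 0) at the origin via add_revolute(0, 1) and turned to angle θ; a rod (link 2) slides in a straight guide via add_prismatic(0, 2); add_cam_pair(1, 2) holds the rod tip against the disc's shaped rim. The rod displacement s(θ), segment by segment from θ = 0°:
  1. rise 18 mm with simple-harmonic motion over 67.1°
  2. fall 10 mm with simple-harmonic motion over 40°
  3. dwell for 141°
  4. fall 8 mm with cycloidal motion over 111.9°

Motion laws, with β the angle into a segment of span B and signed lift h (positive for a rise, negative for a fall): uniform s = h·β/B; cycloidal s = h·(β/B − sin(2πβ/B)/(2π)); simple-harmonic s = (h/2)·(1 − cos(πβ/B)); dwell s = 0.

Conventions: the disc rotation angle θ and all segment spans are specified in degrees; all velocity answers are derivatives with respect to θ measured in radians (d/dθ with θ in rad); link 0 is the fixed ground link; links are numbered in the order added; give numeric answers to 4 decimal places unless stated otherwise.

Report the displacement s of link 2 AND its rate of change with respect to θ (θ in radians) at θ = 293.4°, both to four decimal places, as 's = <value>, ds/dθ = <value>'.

segment 1 (0° to 67.1°, simple-harmonic, h = 18) is passed completely: s = 0.0000 + (18) = 18.0000
segment 2 (67.1° to 107.1°, simple-harmonic, h = -10) is passed completely: s = 18.0000 + (-10) = 8.0000
segment 3 (107.1° to 248.1°, dwell): s unchanged at 8.0000
θ = 293.4° falls in segment 4 (248.1° to 360°, cycloidal, h = -8): β = 293.4 − 248.1 = 45.3°, B = 111.9°; Δs = -8·(0.4048 − sin(2π·0.4048)/(2π)) = -2.5218; s = 8.0000 − 2.5218 = 5.4782
velocity in seg [248.1°–360°] (cycloidal), θ in radians: β = 45.3° = 0.7906 rad, B = 111.9° = 1.9530 rad; ds/dθ = (h/B)(1 − cos(2πβ/B)) = ((-8)/1.9530)(1 − cos(2π·0.4048)) = -7.481588 mm/rad

s = 5.4782, ds/dθ = -7.4816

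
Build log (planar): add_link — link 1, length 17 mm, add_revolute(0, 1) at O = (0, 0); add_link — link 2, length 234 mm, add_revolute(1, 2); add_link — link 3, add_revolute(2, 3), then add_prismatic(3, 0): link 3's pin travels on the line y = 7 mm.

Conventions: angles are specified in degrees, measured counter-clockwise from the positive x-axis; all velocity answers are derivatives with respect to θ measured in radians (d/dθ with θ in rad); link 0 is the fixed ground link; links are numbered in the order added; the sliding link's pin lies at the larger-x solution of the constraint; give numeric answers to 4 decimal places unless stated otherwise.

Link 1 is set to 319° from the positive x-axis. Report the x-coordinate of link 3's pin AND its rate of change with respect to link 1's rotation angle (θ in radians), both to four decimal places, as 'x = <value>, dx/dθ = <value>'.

geometry: r = 17 mm, L = 234 mm, e = 7 mm
crank pin P = (r cos θ, r sin θ) = (12.830063, -11.153003)
h = r sin θ − e = -11.153003 − 7 = -18.153003
x = r cos θ + √(L² − h²) = 12.830063 + 233.294810 = 246.124873
dx/dθ = −r sin θ − h·r cos θ/√(L² − h²) (θ in radians; h = -18.153003) = 12.151329

x = 246.1249, dx/dθ = 12.1513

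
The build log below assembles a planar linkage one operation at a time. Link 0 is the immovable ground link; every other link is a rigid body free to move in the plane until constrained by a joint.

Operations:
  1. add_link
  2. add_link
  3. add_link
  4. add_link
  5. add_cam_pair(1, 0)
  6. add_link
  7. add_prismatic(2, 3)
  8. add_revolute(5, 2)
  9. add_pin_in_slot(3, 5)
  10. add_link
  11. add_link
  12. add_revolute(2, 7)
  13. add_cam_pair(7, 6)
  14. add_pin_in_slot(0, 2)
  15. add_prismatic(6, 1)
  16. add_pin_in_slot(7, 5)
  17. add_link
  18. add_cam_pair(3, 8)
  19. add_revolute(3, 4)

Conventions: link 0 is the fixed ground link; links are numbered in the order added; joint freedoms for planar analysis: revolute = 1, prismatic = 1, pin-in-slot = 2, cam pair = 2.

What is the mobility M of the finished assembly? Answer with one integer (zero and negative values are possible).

link 0 = ground. State L|J1|J2 = 1|0|0
+link1  2|0|0
+link2  3|0|0
+link3  4|0|0
+link4  5|0|0
C(1,0) f=2→J2  5|0|1
+link5  6|0|1
P(2,3) f=1→J1  6|1|1
R(5,2) f=1→J1  6|2|1
PS(3,5) f=2→J2  6|2|2
+link6  7|2|2
+link7  8|2|2
R(2,7) f=1→J1  8|3|2
C(7,6) f=2→J2  8|3|3
PS(0,2) f=2→J2  8|3|4
P(6,1) f=1→J1  8|4|4
PS(7,5) f=2→J2  8|4|5
+link8  9|4|5
C(3,8) f=2→J2  9|4|6
R(3,4) f=1→J1  9|5|6
M = 3(9−1)−2·5−6 = 24−10−6 = 8

M = 8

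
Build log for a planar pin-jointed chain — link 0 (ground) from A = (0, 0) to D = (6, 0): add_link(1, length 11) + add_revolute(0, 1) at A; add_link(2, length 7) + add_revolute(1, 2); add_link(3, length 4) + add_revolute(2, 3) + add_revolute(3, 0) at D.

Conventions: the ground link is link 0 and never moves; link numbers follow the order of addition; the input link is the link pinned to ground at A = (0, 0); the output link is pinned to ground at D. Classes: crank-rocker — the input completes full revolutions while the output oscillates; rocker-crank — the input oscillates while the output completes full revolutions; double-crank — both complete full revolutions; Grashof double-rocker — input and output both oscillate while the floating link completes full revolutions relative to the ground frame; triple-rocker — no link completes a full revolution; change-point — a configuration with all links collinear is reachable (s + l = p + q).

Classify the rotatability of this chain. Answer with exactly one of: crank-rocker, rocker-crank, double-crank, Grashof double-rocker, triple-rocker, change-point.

lengths: ground=6, input=11, coupler=7, output=4
sorted: s=4 (shortest), l=11 (longest), p+q=13
s + l = 15 vs p + q = 13
s + l > p + q → non-Grashof → no link fully rotates → triple-rocker

triple-rocker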